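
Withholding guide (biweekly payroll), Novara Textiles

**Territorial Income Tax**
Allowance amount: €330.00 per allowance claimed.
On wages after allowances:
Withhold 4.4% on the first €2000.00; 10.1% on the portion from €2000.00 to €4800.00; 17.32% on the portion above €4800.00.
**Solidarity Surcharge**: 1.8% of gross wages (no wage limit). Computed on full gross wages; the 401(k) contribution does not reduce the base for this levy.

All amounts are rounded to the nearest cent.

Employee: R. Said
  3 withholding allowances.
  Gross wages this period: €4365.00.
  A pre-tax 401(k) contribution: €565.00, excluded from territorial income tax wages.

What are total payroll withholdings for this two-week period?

€248.38

Territorial Income Tax: taxable = €4365.00 − €565.00 − 3×€330.00 = €2810.00
  €88.00 + 10.1% × (€2810.00 − €2000.00) = €88.00 + 10.1% × €810.00 = €169.81
Solidarity Surcharge: 1.8% × €4365.00 = €78.57
Total: €169.81 + €78.57 = €248.38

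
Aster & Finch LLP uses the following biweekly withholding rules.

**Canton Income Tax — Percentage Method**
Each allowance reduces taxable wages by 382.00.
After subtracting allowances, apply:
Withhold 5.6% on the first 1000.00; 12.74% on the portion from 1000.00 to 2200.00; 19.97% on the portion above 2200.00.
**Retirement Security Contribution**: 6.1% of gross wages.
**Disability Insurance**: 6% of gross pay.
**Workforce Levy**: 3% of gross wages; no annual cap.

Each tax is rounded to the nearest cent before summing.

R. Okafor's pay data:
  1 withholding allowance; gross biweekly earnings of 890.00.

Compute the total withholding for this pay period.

Canton Income Tax: taxable = 890.00 − 1×382.00 = 508.00
  5.6% × 508.00 = 28.45
Retirement Security Contribution: 6.1% × 890.00 = 54.29
Disability Insurance: 6% × 890.00 = 53.40
Workforce Levy: 3% × 890.00 = 26.70
Total: 28.45 + 54.29 + 53.40 + 26.70 = 162.84

162.84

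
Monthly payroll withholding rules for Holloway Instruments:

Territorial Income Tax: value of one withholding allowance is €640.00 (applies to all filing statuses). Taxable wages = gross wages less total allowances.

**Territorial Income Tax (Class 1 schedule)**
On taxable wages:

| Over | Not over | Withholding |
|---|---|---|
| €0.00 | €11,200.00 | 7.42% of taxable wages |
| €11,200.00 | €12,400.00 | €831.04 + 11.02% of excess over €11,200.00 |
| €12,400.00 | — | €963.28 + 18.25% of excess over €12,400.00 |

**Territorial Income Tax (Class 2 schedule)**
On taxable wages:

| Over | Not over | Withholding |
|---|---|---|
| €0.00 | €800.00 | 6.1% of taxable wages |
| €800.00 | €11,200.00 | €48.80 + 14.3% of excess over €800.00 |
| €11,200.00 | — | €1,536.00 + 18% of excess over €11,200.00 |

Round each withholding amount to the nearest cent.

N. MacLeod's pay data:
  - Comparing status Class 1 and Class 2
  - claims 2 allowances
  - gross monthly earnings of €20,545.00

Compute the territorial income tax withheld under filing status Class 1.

Territorial Income Tax (Class 1): taxable = €20,545.00 − 2×€640.00 = €19,265.00
  €963.28 + 18.25% × (€19,265.00 − €12,400.00) = €963.28 + 18.25% × €6,865.00 = €2,216.14

€2,216.14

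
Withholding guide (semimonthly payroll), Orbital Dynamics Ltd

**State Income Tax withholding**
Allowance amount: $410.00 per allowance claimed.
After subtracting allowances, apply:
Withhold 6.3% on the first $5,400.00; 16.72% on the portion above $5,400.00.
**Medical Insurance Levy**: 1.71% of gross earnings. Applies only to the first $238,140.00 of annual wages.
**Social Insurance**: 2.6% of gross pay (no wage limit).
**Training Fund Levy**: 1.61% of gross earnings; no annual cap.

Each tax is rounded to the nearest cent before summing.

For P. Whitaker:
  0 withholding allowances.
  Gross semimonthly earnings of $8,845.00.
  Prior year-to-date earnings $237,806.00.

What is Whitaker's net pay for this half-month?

$7,550.72

State Income Tax: taxable = $8,845.00
  $340.20 + 16.72% × ($8,845.00 − $5,400.00) = $340.20 + 16.72% × $3,445.00 = $916.20
Medical Insurance Levy: cap $238,140.00 − YTD $237,806.00 = $334.00 subject; 1.71% × $334.00 = $5.71
Social Insurance: 2.6% × $8,845.00 = $229.97
Training Fund Levy: 1.61% × $8,845.00 = $142.40
Total withheld: $916.20 + $5.71 + $229.97 + $142.40 = $1,294.28
Net pay: $8,845.00 − $1,294.28 = $7,550.72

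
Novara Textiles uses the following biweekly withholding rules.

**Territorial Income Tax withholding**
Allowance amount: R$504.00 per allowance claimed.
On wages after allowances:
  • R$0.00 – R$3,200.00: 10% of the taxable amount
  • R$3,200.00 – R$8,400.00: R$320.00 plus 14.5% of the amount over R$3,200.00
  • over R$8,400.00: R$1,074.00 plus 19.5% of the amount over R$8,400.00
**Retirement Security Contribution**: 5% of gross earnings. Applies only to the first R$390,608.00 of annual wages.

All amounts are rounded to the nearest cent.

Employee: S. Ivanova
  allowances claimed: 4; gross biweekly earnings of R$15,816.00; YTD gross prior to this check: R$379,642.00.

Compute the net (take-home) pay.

Territorial Income Tax: taxable = R$15,816.00 − 4×R$504.00 = R$13,800.00
  R$1,074.00 + 19.5% × (R$13,800.00 − R$8,400.00) = R$1,074.00 + 19.5% × R$5,400.00 = R$2,127.00
Retirement Security Contribution: cap R$390,608.00 − YTD R$379,642.00 = R$10,966.00 subject; 5% × R$10,966.00 = R$548.30
Total withheld: R$2,127.00 + R$548.30 = R$2,675.30
Net pay: R$15,816.00 − R$2,675.30 = R$13,140.70

R$13,140.70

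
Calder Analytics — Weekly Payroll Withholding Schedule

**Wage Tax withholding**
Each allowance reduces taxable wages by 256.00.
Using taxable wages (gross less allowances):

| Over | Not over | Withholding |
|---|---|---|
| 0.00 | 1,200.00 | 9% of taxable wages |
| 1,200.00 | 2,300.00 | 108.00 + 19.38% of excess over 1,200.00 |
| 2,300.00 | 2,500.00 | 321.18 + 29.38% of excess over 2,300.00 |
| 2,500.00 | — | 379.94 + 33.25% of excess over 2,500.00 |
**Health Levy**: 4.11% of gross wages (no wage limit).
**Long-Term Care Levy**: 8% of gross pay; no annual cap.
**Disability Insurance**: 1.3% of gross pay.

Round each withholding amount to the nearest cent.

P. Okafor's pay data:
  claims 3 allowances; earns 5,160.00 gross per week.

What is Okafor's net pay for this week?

3,459.01

Wage Tax: taxable = 5,160.00 − 3×256.00 = 4,392.00
  379.94 + 33.25% × (4,392.00 − 2,500.00) = 379.94 + 33.25% × 1,892.00 = 1,009.03
Health Levy: 4.11% × 5,160.00 = 212.08
Long-Term Care Levy: 8% × 5,160.00 = 412.80
Disability Insurance: 1.3% × 5,160.00 = 67.08
Total withheld: 1,009.03 + 212.08 + 412.80 + 67.08 = 1,700.99
Net pay: 5,160.00 − 1,700.99 = 3,459.01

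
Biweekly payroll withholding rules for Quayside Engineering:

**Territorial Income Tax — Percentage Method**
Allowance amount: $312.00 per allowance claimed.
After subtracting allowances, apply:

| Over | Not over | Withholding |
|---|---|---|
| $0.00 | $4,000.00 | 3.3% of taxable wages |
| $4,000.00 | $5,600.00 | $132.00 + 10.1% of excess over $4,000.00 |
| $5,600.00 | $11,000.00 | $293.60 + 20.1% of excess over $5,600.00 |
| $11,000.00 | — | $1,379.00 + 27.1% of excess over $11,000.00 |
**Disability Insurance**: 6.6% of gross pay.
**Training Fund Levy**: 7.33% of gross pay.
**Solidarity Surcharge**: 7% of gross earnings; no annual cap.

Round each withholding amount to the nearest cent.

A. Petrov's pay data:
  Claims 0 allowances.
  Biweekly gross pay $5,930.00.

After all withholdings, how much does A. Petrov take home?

$4,328.92

Territorial Income Tax: taxable = $5,930.00
  $293.60 + 20.1% × ($5,930.00 − $5,600.00) = $293.60 + 20.1% × $330.00 = $359.93
Disability Insurance: 6.6% × $5,930.00 = $391.38
Training Fund Levy: 7.33% × $5,930.00 = $434.67
Solidarity Surcharge: 7% × $5,930.00 = $415.10
Total withheld: $359.93 + $391.38 + $434.67 + $415.10 = $1,601.08
Net pay: $5,930.00 − $1,601.08 = $4,328.92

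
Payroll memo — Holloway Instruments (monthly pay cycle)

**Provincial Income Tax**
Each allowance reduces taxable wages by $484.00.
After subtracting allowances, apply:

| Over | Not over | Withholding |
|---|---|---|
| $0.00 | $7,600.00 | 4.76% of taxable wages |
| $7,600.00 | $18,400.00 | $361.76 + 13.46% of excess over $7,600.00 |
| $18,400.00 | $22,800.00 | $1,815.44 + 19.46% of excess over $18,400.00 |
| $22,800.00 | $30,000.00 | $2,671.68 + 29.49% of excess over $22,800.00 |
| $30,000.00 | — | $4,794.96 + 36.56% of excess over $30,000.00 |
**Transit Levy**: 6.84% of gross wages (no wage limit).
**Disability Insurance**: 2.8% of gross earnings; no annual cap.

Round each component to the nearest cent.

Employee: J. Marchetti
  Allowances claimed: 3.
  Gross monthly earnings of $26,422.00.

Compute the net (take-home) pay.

Provincial Income Tax: taxable = $26,422.00 − 3×$484.00 = $24,970.00
  $2,671.68 + 29.49% × ($24,970.00 − $22,800.00) = $2,671.68 + 29.49% × $2,170.00 = $3,311.61
Transit Levy: 6.84% × $26,422.00 = $1,807.26
Disability Insurance: 2.8% × $26,422.00 = $739.82
Total withheld: $3,311.61 + $1,807.26 + $739.82 = $5,858.69
Net pay: $26,422.00 − $5,858.69 = $20,563.31

$20,563.31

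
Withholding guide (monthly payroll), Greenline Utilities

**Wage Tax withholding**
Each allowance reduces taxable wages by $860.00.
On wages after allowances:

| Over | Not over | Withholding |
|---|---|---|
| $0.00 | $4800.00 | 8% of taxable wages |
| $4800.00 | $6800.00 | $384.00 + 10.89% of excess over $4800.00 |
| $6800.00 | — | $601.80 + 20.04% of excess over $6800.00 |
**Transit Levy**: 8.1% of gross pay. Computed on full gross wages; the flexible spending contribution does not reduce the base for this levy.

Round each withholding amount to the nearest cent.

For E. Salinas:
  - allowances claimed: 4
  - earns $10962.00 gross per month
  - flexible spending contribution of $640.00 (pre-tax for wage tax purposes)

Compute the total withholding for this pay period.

$1506.15

Wage Tax: taxable = $10962.00 − $640.00 − 4×$860.00 = $6882.00
  $601.80 + 20.04% × ($6882.00 − $6800.00) = $601.80 + 20.04% × $82.00 = $618.23
Transit Levy: 8.1% × $10962.00 = $887.92
Total: $618.23 + $887.92 = $1506.15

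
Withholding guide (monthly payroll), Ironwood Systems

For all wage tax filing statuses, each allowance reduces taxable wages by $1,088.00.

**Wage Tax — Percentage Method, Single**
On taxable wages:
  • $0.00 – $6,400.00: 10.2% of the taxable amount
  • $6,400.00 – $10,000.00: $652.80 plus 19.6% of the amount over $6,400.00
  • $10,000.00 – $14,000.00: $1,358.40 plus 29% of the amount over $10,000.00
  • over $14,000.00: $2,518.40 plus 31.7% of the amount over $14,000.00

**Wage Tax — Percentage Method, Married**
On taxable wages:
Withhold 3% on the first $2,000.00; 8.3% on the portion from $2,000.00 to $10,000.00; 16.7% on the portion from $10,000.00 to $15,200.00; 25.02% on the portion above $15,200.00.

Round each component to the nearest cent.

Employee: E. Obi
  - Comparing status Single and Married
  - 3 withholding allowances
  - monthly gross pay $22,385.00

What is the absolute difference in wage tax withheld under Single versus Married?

$1,568.33

Wage Tax (Single): taxable = $22,385.00 − 3×$1,088.00 = $19,121.00
  $2,518.40 + 31.7% × ($19,121.00 − $14,000.00) = $2,518.40 + 31.7% × $5,121.00 = $4,141.76
Wage Tax (Married): taxable = $22,385.00 − 3×$1,088.00 = $19,121.00
  $1,592.40 + 25.02% × ($19,121.00 − $15,200.00) = $1,592.40 + 25.02% × $3,921.00 = $2,573.43
Difference: |$4,141.76 − $2,573.43| = $1,568.33 (higher under Single)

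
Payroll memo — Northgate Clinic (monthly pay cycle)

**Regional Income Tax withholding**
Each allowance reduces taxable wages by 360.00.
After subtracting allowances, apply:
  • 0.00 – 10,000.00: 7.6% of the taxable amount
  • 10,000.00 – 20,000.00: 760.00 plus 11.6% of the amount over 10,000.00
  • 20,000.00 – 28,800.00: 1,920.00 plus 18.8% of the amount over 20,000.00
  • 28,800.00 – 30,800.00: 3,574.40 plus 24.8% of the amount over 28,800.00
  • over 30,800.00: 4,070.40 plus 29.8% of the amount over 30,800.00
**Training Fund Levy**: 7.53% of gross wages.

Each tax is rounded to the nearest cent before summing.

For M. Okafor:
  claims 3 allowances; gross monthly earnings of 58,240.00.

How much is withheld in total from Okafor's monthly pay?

16,311.15

Regional Income Tax: taxable = 58,240.00 − 3×360.00 = 57,160.00
  4,070.40 + 29.8% × (57,160.00 − 30,800.00) = 4,070.40 + 29.8% × 26,360.00 = 11,925.68
Training Fund Levy: 7.53% × 58,240.00 = 4,385.47
Total: 11,925.68 + 4,385.47 = 16,311.15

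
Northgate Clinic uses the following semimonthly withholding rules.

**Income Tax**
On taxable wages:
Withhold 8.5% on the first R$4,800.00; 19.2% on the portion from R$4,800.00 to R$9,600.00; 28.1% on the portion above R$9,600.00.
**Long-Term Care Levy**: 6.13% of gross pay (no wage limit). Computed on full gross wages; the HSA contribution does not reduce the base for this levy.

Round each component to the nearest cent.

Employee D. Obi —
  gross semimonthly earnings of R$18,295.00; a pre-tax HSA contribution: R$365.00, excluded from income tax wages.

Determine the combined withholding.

Income Tax: taxable = R$18,295.00 − R$365.00 = R$17,930.00
  R$1,329.60 + 28.1% × (R$17,930.00 − R$9,600.00) = R$1,329.60 + 28.1% × R$8,330.00 = R$3,670.33
Long-Term Care Levy: 6.13% × R$18,295.00 = R$1,121.48
Total: R$3,670.33 + R$1,121.48 = R$4,791.81

R$4,791.81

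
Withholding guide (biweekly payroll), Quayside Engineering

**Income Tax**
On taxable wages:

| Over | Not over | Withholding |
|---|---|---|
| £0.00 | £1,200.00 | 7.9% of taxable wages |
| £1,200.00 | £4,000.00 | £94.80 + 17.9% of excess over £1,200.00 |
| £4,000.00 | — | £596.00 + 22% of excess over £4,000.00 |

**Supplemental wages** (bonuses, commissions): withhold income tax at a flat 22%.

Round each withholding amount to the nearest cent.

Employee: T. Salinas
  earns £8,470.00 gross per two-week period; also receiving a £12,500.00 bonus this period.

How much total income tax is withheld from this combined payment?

£4,329.40

Income Tax: taxable = £8,470.00
  £596.00 + 22% × (£8,470.00 − £4,000.00) = £596.00 + 22% × £4,470.00 = £1,579.40
Supplemental (22% flat on bonus): 22% × £12,500.00 = £2,750.00
Total income tax: £1,579.40 + £2,750.00 = £4,329.40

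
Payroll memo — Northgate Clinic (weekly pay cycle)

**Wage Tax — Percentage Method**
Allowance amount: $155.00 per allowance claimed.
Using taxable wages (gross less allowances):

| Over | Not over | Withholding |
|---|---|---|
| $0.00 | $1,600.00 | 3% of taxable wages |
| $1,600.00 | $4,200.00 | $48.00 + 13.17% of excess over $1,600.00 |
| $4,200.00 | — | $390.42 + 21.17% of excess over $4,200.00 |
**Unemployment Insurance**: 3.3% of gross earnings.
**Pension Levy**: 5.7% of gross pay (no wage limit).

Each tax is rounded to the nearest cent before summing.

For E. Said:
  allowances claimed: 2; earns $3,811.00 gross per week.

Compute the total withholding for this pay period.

$641.35

Wage Tax: taxable = $3,811.00 − 2×$155.00 = $3,501.00
  $48.00 + 13.17% × ($3,501.00 − $1,600.00) = $48.00 + 13.17% × $1,901.00 = $298.36
Unemployment Insurance: 3.3% × $3,811.00 = $125.76
Pension Levy: 5.7% × $3,811.00 = $217.23
Total: $298.36 + $125.76 + $217.23 = $641.35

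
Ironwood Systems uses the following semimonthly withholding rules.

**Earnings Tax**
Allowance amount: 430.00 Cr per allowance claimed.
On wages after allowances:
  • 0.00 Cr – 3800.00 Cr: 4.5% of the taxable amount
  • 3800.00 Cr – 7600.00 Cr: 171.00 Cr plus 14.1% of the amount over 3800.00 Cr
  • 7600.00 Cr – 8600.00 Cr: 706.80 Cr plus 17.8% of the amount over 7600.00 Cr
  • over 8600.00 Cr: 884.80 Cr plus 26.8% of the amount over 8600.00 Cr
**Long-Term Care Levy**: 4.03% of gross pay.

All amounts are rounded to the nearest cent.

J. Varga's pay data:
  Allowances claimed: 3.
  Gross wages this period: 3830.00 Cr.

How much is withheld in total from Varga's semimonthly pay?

268.65 Cr

Earnings Tax: taxable = 3830.00 Cr − 3×430.00 Cr = 2540.00 Cr
  4.5% × 2540.00 Cr = 114.30 Cr
Long-Term Care Levy: 4.03% × 3830.00 Cr = 154.35 Cr
Total: 114.30 Cr + 154.35 Cr = 268.65 Cr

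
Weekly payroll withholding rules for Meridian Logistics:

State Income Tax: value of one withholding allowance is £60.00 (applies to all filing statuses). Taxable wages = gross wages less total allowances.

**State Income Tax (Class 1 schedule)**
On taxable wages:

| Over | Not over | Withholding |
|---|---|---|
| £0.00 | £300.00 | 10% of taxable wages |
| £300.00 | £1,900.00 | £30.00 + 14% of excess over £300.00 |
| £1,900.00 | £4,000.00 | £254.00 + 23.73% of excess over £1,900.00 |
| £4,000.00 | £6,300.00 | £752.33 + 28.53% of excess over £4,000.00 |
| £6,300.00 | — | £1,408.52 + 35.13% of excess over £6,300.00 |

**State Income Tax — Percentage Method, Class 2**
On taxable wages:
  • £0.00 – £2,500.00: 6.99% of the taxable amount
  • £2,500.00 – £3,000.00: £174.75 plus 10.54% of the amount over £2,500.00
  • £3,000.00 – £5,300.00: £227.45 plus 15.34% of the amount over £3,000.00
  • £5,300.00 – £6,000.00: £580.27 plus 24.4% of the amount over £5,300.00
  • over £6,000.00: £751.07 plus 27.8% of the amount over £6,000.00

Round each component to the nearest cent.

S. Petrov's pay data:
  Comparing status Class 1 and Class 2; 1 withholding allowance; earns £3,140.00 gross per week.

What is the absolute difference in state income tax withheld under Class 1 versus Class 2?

State Income Tax (Class 1): taxable = £3,140.00 − 1×£60.00 = £3,080.00
  £254.00 + 23.73% × (£3,080.00 − £1,900.00) = £254.00 + 23.73% × £1,180.00 = £534.01
State Income Tax (Class 2): taxable = £3,140.00 − 1×£60.00 = £3,080.00
  £227.45 + 15.34% × (£3,080.00 − £3,000.00) = £227.45 + 15.34% × £80.00 = £239.72
Difference: |£534.01 − £239.72| = £294.29 (higher under Class 1)

£294.29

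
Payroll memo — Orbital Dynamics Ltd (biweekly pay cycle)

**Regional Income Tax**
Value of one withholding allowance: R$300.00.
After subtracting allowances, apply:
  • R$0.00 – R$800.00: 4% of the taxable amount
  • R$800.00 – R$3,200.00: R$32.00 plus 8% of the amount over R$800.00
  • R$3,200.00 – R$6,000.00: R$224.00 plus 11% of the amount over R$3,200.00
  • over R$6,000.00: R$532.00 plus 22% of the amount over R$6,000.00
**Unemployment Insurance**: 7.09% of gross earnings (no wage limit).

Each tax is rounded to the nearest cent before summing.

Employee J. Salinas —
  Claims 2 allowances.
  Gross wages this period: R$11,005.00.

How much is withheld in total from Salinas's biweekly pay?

Regional Income Tax: taxable = R$11,005.00 − 2×R$300.00 = R$10,405.00
  R$532.00 + 22% × (R$10,405.00 − R$6,000.00) = R$532.00 + 22% × R$4,405.00 = R$1,501.10
Unemployment Insurance: 7.09% × R$11,005.00 = R$780.25
Total: R$1,501.10 + R$780.25 = R$2,281.35

R$2,281.35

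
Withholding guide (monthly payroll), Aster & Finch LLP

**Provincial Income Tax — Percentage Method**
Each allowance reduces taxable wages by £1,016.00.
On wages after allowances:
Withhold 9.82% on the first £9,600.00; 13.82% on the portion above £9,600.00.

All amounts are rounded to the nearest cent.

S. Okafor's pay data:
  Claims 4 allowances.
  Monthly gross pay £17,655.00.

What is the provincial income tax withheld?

Provincial Income Tax: taxable = £17,655.00 − 4×£1,016.00 = £13,591.00
  £942.72 + 13.82% × (£13,591.00 − £9,600.00) = £942.72 + 13.82% × £3,991.00 = £1,494.28

£1,494.28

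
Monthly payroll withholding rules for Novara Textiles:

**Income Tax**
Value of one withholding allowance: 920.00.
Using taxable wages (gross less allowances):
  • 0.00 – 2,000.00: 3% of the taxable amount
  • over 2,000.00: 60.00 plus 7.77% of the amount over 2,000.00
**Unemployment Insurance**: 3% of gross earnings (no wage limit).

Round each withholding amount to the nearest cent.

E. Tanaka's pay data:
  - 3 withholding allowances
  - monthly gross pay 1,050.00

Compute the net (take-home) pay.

1,018.50

Income Tax: taxable = 1,050.00 − 3×920.00 = -1,710.00
  Taxable ≤ 0 → 0.00
Unemployment Insurance: 3% × 1,050.00 = 31.50
Total withheld: 0.00 + 31.50 = 31.50
Net pay: 1,050.00 − 31.50 = 1,018.50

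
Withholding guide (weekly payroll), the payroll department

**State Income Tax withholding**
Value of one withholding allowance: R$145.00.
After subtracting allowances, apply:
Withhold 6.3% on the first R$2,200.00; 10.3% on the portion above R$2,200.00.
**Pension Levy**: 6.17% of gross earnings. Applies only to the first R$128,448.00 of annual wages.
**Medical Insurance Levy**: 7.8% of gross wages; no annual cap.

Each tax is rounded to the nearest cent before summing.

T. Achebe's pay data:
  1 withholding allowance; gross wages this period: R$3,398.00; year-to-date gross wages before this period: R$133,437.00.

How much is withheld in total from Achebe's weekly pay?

R$512.10

State Income Tax: taxable = R$3,398.00 − 1×R$145.00 = R$3,253.00
  R$138.60 + 10.3% × (R$3,253.00 − R$2,200.00) = R$138.60 + 10.3% × R$1,053.00 = R$247.06
Pension Levy: YTD R$133,437.00 ≥ cap R$128,448.00 → R$0.00
Medical Insurance Levy: 7.8% × R$3,398.00 = R$265.04
Total: R$247.06 + R$0.00 + R$265.04 = R$512.10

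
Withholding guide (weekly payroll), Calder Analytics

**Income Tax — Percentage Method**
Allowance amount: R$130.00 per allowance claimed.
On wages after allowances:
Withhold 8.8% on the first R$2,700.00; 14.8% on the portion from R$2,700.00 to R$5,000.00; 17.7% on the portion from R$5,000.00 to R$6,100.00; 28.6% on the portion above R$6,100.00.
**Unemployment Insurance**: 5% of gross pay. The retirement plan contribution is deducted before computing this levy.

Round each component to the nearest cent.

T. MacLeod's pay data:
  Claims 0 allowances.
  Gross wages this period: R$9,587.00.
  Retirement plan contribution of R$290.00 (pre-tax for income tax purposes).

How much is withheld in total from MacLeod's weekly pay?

R$2,151.89

Income Tax: taxable = R$9,587.00 − R$290.00 = R$9,297.00
  R$772.70 + 28.6% × (R$9,297.00 − R$6,100.00) = R$772.70 + 28.6% × R$3,197.00 = R$1,687.04
Unemployment Insurance: 5% × R$9,297.00 = R$464.85
Total: R$1,687.04 + R$464.85 = R$2,151.89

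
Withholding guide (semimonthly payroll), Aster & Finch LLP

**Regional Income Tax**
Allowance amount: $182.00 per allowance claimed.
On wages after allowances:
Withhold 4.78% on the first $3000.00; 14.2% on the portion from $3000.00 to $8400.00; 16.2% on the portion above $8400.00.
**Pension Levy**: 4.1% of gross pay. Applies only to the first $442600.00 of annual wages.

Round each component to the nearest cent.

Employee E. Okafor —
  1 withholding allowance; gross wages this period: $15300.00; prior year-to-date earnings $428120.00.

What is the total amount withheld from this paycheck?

$2592.20

Regional Income Tax: taxable = $15300.00 − 1×$182.00 = $15118.00
  $910.20 + 16.2% × ($15118.00 − $8400.00) = $910.20 + 16.2% × $6718.00 = $1998.52
Pension Levy: cap $442600.00 − YTD $428120.00 = $14480.00 subject; 4.1% × $14480.00 = $593.68
Total: $1998.52 + $593.68 = $2592.20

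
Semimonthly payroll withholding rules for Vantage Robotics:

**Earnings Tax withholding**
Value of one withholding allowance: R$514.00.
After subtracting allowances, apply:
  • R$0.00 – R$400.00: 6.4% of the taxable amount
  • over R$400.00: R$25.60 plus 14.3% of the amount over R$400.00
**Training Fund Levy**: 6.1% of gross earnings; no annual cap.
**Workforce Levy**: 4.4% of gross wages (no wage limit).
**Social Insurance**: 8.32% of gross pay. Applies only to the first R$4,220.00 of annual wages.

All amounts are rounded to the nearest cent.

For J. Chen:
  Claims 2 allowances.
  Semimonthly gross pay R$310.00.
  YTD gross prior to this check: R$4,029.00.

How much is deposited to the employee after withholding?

R$261.56

Earnings Tax: taxable = R$310.00 − 2×R$514.00 = R$-718.00
  Taxable ≤ 0 → R$0.00
Training Fund Levy: 6.1% × R$310.00 = R$18.91
Workforce Levy: 4.4% × R$310.00 = R$13.64
Social Insurance: cap R$4,220.00 − YTD R$4,029.00 = R$191.00 subject; 8.32% × R$191.00 = R$15.89
Total withheld: R$0.00 + R$18.91 + R$13.64 + R$15.89 = R$48.44
Net pay: R$310.00 − R$48.44 = R$261.56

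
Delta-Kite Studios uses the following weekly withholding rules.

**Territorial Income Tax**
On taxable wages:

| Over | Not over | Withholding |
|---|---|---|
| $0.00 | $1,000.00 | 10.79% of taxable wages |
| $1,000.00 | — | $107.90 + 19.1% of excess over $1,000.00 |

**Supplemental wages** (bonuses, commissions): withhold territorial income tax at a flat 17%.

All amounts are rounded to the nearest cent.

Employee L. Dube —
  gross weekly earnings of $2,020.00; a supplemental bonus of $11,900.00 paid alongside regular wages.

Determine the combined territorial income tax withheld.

$2,325.72

Territorial Income Tax: taxable = $2,020.00
  $107.90 + 19.1% × ($2,020.00 − $1,000.00) = $107.90 + 19.1% × $1,020.00 = $302.72
Supplemental (17% flat on bonus): 17% × $11,900.00 = $2,023.00
Total territorial income tax: $302.72 + $2,023.00 = $2,325.72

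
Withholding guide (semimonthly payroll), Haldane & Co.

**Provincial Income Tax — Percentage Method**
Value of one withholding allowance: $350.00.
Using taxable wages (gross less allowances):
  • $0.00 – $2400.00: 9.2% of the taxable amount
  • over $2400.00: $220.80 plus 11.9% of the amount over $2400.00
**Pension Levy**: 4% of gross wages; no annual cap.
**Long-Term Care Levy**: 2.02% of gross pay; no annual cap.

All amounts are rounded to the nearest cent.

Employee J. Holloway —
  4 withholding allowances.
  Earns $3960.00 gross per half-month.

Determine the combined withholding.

$478.23

Provincial Income Tax: taxable = $3960.00 − 4×$350.00 = $2560.00
  $220.80 + 11.9% × ($2560.00 − $2400.00) = $220.80 + 11.9% × $160.00 = $239.84
Pension Levy: 4% × $3960.00 = $158.40
Long-Term Care Levy: 2.02% × $3960.00 = $79.99
Total: $239.84 + $158.40 + $79.99 = $478.23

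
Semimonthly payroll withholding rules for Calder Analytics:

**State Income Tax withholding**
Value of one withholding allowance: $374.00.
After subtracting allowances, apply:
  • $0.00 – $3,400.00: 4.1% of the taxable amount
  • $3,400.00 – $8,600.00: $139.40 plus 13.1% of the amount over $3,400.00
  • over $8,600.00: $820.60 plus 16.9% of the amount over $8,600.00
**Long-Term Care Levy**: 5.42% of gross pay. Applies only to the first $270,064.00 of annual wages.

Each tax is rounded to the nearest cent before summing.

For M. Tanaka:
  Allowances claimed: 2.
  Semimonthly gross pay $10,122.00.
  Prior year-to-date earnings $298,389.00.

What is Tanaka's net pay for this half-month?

$9,170.59

State Income Tax: taxable = $10,122.00 − 2×$374.00 = $9,374.00
  $820.60 + 16.9% × ($9,374.00 − $8,600.00) = $820.60 + 16.9% × $774.00 = $951.41
Long-Term Care Levy: YTD $298,389.00 ≥ cap $270,064.00 → $0.00
Total withheld: $951.41 + $0.00 = $951.41
Net pay: $10,122.00 − $951.41 = $9,170.59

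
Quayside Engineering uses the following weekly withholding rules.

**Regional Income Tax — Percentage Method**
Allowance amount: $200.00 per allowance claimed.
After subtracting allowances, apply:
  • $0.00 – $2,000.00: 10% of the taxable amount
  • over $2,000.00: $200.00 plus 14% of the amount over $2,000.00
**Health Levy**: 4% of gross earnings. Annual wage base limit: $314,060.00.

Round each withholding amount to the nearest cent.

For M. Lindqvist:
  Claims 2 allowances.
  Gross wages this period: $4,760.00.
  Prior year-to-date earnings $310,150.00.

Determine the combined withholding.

$686.80

Regional Income Tax: taxable = $4,760.00 − 2×$200.00 = $4,360.00
  $200.00 + 14% × ($4,360.00 − $2,000.00) = $200.00 + 14% × $2,360.00 = $530.40
Health Levy: cap $314,060.00 − YTD $310,150.00 = $3,910.00 subject; 4% × $3,910.00 = $156.40
Total: $530.40 + $156.40 = $686.80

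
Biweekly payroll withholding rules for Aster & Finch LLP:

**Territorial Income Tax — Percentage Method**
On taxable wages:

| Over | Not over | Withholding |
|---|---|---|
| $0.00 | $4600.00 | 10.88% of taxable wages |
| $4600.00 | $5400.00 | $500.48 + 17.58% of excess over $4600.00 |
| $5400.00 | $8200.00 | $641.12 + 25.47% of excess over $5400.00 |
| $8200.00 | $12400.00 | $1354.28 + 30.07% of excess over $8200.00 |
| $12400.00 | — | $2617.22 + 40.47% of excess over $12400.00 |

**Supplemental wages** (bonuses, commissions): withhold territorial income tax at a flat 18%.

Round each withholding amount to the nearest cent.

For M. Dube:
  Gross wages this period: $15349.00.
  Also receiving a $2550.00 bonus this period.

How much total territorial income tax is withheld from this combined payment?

Territorial Income Tax: taxable = $15349.00
  $2617.22 + 40.47% × ($15349.00 − $12400.00) = $2617.22 + 40.47% × $2949.00 = $3810.68
Supplemental (18% flat on bonus): 18% × $2550.00 = $459.00
Total territorial income tax: $3810.68 + $459.00 = $4269.68

$4269.68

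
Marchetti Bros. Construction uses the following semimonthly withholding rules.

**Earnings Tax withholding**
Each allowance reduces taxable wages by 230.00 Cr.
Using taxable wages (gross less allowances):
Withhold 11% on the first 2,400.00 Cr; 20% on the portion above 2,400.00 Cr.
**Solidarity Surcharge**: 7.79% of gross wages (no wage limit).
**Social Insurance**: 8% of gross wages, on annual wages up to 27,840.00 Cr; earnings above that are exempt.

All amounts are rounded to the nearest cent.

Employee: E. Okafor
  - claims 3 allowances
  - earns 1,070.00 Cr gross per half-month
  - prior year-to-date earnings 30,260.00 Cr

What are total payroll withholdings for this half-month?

Earnings Tax: taxable = 1,070.00 Cr − 3×230.00 Cr = 380.00 Cr
  11% × 380.00 Cr = 41.80 Cr
Solidarity Surcharge: 7.79% × 1,070.00 Cr = 83.35 Cr
Social Insurance: YTD 30,260.00 Cr ≥ cap 27,840.00 Cr → 0.00 Cr
Total: 41.80 Cr + 83.35 Cr + 0.00 Cr = 125.15 Cr

125.15 Cr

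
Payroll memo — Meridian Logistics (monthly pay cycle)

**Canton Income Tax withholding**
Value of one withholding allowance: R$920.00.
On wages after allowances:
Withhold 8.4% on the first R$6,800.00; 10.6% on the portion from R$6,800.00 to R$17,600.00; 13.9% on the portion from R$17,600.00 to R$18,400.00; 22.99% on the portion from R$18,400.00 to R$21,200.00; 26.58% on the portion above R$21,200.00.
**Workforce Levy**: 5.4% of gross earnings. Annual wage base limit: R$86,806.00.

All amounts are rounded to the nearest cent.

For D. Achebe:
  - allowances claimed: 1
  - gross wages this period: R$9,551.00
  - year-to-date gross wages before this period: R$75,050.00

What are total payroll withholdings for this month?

R$1,281.04

Canton Income Tax: taxable = R$9,551.00 − 1×R$920.00 = R$8,631.00
  R$571.20 + 10.6% × (R$8,631.00 − R$6,800.00) = R$571.20 + 10.6% × R$1,831.00 = R$765.29
Workforce Levy: 5.4% × R$9,551.00 = R$515.75
Total: R$765.29 + R$515.75 = R$1,281.04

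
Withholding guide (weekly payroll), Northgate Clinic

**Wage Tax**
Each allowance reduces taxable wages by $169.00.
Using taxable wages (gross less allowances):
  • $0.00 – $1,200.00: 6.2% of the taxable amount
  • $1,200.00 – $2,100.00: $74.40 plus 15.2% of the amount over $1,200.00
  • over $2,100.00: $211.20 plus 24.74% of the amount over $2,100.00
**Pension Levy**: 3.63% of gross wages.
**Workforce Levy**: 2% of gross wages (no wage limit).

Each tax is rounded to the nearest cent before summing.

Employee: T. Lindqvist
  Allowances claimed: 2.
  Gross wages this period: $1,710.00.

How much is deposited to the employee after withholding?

Wage Tax: taxable = $1,710.00 − 2×$169.00 = $1,372.00
  $74.40 + 15.2% × ($1,372.00 − $1,200.00) = $74.40 + 15.2% × $172.00 = $100.54
Pension Levy: 3.63% × $1,710.00 = $62.07
Workforce Levy: 2% × $1,710.00 = $34.20
Total withheld: $100.54 + $62.07 + $34.20 = $196.81
Net pay: $1,710.00 − $196.81 = $1,513.19

$1,513.19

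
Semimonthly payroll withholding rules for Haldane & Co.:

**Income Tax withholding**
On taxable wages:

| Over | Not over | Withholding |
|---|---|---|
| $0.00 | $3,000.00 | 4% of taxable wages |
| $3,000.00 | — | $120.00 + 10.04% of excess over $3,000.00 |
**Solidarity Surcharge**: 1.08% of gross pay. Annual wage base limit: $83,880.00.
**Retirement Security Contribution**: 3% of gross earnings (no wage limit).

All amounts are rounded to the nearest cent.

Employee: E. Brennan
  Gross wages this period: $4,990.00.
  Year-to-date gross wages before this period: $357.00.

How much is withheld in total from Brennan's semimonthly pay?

Income Tax: taxable = $4,990.00
  $120.00 + 10.04% × ($4,990.00 − $3,000.00) = $120.00 + 10.04% × $1,990.00 = $319.80
Solidarity Surcharge: 1.08% × $4,990.00 = $53.89
Retirement Security Contribution: 3% × $4,990.00 = $149.70
Total: $319.80 + $53.89 + $149.70 = $523.39

$523.39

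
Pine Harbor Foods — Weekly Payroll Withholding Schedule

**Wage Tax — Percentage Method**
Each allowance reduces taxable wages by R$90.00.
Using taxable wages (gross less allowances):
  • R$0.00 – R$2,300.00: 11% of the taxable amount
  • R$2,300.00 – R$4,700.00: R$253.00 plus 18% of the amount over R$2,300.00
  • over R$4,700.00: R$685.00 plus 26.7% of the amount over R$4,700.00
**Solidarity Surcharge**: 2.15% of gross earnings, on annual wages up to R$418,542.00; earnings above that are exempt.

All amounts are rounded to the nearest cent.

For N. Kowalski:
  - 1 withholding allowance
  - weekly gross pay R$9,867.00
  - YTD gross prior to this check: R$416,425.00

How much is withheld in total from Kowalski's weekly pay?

Wage Tax: taxable = R$9,867.00 − 1×R$90.00 = R$9,777.00
  R$685.00 + 26.7% × (R$9,777.00 − R$4,700.00) = R$685.00 + 26.7% × R$5,077.00 = R$2,040.56
Solidarity Surcharge: cap R$418,542.00 − YTD R$416,425.00 = R$2,117.00 subject; 2.15% × R$2,117.00 = R$45.52
Total: R$2,040.56 + R$45.52 = R$2,086.08

R$2,086.08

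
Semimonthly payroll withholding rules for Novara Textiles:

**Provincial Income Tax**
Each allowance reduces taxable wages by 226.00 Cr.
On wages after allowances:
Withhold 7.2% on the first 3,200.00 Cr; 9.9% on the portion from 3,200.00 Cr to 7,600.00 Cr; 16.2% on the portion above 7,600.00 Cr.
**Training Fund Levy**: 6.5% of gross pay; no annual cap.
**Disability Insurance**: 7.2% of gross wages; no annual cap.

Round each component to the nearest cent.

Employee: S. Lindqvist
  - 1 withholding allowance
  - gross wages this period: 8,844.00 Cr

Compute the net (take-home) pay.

6,801.45 Cr

Provincial Income Tax: taxable = 8,844.00 Cr − 1×226.00 Cr = 8,618.00 Cr
  666.00 Cr + 16.2% × (8,618.00 Cr − 7,600.00 Cr) = 666.00 Cr + 16.2% × 1,018.00 Cr = 830.92 Cr
Training Fund Levy: 6.5% × 8,844.00 Cr = 574.86 Cr
Disability Insurance: 7.2% × 8,844.00 Cr = 636.77 Cr
Total withheld: 830.92 Cr + 574.86 Cr + 636.77 Cr = 2,042.55 Cr
Net pay: 8,844.00 Cr − 2,042.55 Cr = 6,801.45 Cr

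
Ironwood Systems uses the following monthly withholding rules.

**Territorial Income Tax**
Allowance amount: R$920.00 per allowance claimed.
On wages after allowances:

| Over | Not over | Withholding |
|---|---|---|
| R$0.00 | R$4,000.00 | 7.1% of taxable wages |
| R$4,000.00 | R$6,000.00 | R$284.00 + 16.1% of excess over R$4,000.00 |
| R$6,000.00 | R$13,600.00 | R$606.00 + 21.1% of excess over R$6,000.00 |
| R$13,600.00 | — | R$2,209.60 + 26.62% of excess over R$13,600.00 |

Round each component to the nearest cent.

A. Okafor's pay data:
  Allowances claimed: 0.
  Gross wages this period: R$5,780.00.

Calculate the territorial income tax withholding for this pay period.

Territorial Income Tax: taxable = R$5,780.00
  R$284.00 + 16.1% × (R$5,780.00 − R$4,000.00) = R$284.00 + 16.1% × R$1,780.00 = R$570.58

R$570.58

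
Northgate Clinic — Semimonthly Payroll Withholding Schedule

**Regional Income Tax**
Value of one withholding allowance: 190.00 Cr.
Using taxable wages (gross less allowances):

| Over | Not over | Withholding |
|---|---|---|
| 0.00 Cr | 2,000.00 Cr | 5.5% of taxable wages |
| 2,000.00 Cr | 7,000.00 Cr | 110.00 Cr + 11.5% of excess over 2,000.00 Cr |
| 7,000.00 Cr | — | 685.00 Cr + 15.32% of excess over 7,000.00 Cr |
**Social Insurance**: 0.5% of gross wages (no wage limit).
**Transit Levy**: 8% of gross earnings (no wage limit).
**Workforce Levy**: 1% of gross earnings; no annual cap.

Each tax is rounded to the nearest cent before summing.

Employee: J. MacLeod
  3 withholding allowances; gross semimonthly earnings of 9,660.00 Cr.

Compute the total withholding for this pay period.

1,922.89 Cr

Regional Income Tax: taxable = 9,660.00 Cr − 3×190.00 Cr = 9,090.00 Cr
  685.00 Cr + 15.32% × (9,090.00 Cr − 7,000.00 Cr) = 685.00 Cr + 15.32% × 2,090.00 Cr = 1,005.19 Cr
Social Insurance: 0.5% × 9,660.00 Cr = 48.30 Cr
Transit Levy: 8% × 9,660.00 Cr = 772.80 Cr
Workforce Levy: 1% × 9,660.00 Cr = 96.60 Cr
Total: 1,005.19 Cr + 48.30 Cr + 772.80 Cr + 96.60 Cr = 1,922.89 Cr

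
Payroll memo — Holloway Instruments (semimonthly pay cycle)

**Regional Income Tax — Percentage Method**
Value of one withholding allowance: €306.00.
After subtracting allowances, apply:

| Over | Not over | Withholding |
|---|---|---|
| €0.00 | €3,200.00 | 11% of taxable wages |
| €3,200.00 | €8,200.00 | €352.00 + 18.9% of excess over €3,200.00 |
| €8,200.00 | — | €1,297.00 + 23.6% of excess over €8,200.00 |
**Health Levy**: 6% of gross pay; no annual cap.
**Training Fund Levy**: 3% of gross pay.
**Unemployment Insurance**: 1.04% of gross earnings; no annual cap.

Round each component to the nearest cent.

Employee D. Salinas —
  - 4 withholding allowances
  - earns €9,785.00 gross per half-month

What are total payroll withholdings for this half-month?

€2,364.61

Regional Income Tax: taxable = €9,785.00 − 4×€306.00 = €8,561.00
  €1,297.00 + 23.6% × (€8,561.00 − €8,200.00) = €1,297.00 + 23.6% × €361.00 = €1,382.20
Health Levy: 6% × €9,785.00 = €587.10
Training Fund Levy: 3% × €9,785.00 = €293.55
Unemployment Insurance: 1.04% × €9,785.00 = €101.76
Total: €1,382.20 + €587.10 + €293.55 + €101.76 = €2,364.61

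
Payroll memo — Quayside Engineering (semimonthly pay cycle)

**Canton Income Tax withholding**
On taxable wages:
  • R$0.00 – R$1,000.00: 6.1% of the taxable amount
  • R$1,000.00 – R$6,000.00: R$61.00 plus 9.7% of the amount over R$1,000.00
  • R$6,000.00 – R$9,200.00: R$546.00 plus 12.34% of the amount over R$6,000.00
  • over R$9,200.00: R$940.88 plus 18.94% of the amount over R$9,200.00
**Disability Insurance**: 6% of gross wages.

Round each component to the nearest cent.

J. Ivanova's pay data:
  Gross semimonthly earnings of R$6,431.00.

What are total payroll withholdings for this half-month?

R$985.05

Canton Income Tax: taxable = R$6,431.00
  R$546.00 + 12.34% × (R$6,431.00 − R$6,000.00) = R$546.00 + 12.34% × R$431.00 = R$599.19
Disability Insurance: 6% × R$6,431.00 = R$385.86
Total: R$599.19 + R$385.86 = R$985.05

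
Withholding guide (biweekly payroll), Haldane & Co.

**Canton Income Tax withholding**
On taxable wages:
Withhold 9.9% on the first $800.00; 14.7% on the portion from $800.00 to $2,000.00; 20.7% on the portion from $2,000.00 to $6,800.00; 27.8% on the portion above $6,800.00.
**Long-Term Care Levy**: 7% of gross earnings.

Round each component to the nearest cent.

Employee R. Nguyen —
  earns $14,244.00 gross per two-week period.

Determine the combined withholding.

Canton Income Tax: taxable = $14,244.00
  $1,249.20 + 27.8% × ($14,244.00 − $6,800.00) = $1,249.20 + 27.8% × $7,444.00 = $3,318.63
Long-Term Care Levy: 7% × $14,244.00 = $997.08
Total: $3,318.63 + $997.08 = $4,315.71

$4,315.71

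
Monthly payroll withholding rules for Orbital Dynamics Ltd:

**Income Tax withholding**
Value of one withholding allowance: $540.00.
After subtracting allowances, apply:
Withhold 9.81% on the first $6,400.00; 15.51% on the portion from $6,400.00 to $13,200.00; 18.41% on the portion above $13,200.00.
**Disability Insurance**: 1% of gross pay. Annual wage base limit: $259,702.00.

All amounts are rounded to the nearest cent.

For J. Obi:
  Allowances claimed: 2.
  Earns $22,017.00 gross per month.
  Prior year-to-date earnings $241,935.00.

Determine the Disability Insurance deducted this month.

Disability Insurance: cap $259,702.00 − YTD $241,935.00 = $17,767.00 subject; 1% × $17,767.00 = $177.67

$177.67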